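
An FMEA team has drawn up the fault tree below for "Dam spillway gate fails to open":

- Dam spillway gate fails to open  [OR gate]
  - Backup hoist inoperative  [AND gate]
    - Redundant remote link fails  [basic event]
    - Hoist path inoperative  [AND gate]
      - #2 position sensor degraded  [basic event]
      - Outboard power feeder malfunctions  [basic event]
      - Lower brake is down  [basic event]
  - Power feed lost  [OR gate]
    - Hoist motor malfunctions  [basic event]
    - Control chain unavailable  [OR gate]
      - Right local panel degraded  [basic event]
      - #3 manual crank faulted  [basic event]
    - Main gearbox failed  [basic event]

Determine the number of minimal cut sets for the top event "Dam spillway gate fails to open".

5

Hoist path inoperative [AND]: one cut set from each child combined → 1 × 1 × 1 = 1 cut set(s).
Backup hoist inoperative [AND]: one cut set from each child combined → 1 × 1 = 1 cut set(s).
Control chain unavailable [OR]: union of children's cut sets → 2 cut set(s).
Power feed lost [OR]: union of children's cut sets → 4 cut set(s).
Dam spillway gate fails to open [OR]: union of children's cut sets → 5 cut set(s).
Minimal cut sets: {#2 position sensor degraded, Lower brake is down, Outboard power feeder malfunctions, Redundant remote link fails}; {Hoist motor malfunctions}; {Right local panel degraded}; {#3 manual crank faulted}; {Main gearbox failed}.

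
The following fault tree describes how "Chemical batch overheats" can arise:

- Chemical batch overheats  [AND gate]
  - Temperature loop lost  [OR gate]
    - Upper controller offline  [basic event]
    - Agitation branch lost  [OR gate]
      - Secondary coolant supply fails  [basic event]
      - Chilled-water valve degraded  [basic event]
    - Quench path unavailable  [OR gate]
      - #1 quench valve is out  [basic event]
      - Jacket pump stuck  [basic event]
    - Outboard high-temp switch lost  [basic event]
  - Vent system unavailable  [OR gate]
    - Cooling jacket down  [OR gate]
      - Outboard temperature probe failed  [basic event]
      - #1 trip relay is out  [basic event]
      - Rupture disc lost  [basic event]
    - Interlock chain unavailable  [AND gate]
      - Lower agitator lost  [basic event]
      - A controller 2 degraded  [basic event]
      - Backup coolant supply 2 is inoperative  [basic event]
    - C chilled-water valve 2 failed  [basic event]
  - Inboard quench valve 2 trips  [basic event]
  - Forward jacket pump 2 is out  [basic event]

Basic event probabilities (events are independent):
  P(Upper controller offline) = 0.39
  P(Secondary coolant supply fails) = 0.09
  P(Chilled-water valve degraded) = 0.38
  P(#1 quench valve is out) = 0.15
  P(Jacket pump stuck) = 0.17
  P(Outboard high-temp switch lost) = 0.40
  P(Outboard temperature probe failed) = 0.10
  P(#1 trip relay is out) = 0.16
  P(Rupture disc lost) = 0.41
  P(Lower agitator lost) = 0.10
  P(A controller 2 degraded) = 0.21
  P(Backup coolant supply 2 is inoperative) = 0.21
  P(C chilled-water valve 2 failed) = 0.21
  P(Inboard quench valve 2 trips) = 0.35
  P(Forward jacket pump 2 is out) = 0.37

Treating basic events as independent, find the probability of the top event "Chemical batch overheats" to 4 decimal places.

P(Agitation branch lost) [OR] = 1 − (1−0.09) × (1−0.38) = 0.435800
P(Quench path unavailable) [OR] = 1 − (1−0.15) × (1−0.17) = 0.294500
P(Temperature loop lost) [OR] = 1 − (1−0.39) × (1−0.435800) × (1−0.294500) × (1−0.40) = 0.854316
P(Cooling jacket down) [OR] = 1 − (1−0.10) × (1−0.16) × (1−0.41) = 0.553960
P(Interlock chain unavailable) [AND] = 0.10 × 0.21 × 0.21 = 0.004410
P(Vent system unavailable) [OR] = 1 − (1−0.553960) × (1−0.004410) × (1−0.21) = 0.649182
P(Chemical batch overheats) [AND] = 0.854316 × 0.649182 × 0.35 × 0.37 = 0.071822
Rounded to 4 decimal places: P(Chemical batch overheats) ≈ 0.0718.

0.0718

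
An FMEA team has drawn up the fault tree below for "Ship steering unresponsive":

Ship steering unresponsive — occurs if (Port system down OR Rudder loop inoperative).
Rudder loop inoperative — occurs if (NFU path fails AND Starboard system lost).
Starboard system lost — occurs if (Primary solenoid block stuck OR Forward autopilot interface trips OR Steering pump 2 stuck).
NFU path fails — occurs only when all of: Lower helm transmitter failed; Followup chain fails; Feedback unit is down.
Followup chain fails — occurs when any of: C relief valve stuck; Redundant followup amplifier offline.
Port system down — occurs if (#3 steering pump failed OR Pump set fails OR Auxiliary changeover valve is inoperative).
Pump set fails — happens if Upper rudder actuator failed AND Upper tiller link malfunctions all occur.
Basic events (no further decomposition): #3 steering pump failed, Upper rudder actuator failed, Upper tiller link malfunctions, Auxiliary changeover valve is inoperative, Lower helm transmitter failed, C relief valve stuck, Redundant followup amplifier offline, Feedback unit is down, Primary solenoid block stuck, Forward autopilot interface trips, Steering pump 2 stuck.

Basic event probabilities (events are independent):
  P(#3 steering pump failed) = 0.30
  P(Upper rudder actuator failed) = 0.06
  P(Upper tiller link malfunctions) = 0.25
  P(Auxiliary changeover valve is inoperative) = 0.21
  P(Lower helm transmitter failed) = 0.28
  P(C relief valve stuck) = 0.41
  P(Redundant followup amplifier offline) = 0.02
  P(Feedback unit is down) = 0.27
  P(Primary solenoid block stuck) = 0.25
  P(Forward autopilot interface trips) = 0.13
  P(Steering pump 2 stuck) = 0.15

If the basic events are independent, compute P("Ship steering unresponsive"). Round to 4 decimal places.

P(Pump set fails) [AND] = 0.06 × 0.25 = 0.015000
P(Port system down) [OR] = 1 − (1−0.30) × (1−0.015000) × (1−0.21) = 0.455295
P(Followup chain fails) [OR] = 1 − (1−0.41) × (1−0.02) = 0.421800
P(NFU path fails) [AND] = 0.28 × 0.421800 × 0.27 = 0.031888
P(Starboard system lost) [OR] = 1 − (1−0.25) × (1−0.13) × (1−0.15) = 0.445375
P(Rudder loop inoperative) [AND] = 0.031888 × 0.445375 = 0.014202
P(Ship steering unresponsive) [OR] = 1 − (1−0.455295) × (1−0.014202) = 0.463031
Rounded to 4 decimal places: P(Ship steering unresponsive) ≈ 0.4630.

0.4630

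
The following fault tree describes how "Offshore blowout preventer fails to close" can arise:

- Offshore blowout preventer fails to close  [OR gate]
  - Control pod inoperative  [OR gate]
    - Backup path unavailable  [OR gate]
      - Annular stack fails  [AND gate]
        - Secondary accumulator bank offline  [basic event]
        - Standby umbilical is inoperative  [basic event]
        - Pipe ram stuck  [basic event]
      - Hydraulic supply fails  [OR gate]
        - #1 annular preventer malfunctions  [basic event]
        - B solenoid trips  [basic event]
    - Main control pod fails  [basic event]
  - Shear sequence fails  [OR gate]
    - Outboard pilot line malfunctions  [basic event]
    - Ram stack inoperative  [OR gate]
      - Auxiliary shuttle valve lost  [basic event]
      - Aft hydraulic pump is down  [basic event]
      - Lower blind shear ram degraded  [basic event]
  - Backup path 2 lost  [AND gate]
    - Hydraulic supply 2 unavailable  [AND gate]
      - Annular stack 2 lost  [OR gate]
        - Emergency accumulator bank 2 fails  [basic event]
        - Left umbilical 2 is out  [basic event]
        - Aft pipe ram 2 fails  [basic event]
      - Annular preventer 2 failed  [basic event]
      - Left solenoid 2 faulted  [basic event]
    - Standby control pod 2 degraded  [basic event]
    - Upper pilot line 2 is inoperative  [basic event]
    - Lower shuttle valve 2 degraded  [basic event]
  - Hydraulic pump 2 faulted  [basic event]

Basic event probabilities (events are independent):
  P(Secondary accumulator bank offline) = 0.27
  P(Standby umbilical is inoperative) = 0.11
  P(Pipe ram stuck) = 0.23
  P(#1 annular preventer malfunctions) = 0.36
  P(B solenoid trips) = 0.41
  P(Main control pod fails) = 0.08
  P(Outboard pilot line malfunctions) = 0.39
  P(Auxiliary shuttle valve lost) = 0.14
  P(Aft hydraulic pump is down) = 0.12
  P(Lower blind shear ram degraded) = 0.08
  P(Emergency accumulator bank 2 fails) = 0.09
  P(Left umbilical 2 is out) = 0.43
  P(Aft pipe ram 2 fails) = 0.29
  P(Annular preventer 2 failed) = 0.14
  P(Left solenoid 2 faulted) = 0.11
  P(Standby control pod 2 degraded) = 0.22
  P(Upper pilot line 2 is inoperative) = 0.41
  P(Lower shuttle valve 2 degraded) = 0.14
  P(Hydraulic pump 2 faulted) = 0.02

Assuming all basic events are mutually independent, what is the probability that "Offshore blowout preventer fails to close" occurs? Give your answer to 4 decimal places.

0.8564

P(Annular stack fails) [AND] = 0.27 × 0.11 × 0.23 = 0.006831
P(Hydraulic supply fails) [OR] = 1 − (1−0.36) × (1−0.41) = 0.622400
P(Backup path unavailable) [OR] = 1 − (1−0.006831) × (1−0.622400) = 0.624979
P(Control pod inoperative) [OR] = 1 − (1−0.624979) × (1−0.08) = 0.654981
P(Ram stack inoperative) [OR] = 1 − (1−0.14) × (1−0.12) × (1−0.08) = 0.303744
P(Shear sequence fails) [OR] = 1 − (1−0.39) × (1−0.303744) = 0.575284
P(Annular stack 2 lost) [OR] = 1 − (1−0.09) × (1−0.43) × (1−0.29) = 0.631723
P(Hydraulic supply 2 unavailable) [AND] = 0.631723 × 0.14 × 0.11 = 0.009729
P(Backup path 2 lost) [AND] = 0.009729 × 0.22 × 0.41 × 0.14 = 0.000123
P(Offshore blowout preventer fails to close) [OR] = 1 − (1−0.654981) × (1−0.575284) × (1−0.000123) × (1−0.02) = 0.856413
Rounded to 4 decimal places: P(Offshore blowout preventer fails to close) ≈ 0.8564.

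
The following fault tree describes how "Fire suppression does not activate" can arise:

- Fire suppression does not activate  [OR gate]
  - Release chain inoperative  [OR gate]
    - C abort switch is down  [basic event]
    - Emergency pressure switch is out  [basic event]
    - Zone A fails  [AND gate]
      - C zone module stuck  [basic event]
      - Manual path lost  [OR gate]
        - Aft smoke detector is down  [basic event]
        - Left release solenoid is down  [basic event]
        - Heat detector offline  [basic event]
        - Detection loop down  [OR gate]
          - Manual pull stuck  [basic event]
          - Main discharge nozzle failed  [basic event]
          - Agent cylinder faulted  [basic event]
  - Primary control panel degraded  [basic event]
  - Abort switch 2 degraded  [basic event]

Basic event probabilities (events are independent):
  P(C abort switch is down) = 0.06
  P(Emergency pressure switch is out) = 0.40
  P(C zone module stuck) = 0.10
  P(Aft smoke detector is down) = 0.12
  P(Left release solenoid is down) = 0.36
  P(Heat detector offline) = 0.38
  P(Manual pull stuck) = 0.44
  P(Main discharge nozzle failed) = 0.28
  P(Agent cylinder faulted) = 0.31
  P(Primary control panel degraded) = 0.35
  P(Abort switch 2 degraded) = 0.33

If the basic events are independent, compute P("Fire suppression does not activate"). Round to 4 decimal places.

P(Detection loop down) [OR] = 1 − (1−0.44) × (1−0.28) × (1−0.31) = 0.721792
P(Manual path lost) [OR] = 1 − (1−0.12) × (1−0.36) × (1−0.38) × (1−0.721792) = 0.902854
P(Zone A fails) [AND] = 0.10 × 0.902854 = 0.090285
P(Release chain inoperative) [OR] = 1 − (1−0.06) × (1−0.40) × (1−0.090285) = 0.486921
P(Fire suppression does not activate) [OR] = 1 − (1−0.486921) × (1−0.35) × (1−0.33) = 0.776554
Rounded to 4 decimal places: P(Fire suppression does not activate) ≈ 0.7766.

0.7766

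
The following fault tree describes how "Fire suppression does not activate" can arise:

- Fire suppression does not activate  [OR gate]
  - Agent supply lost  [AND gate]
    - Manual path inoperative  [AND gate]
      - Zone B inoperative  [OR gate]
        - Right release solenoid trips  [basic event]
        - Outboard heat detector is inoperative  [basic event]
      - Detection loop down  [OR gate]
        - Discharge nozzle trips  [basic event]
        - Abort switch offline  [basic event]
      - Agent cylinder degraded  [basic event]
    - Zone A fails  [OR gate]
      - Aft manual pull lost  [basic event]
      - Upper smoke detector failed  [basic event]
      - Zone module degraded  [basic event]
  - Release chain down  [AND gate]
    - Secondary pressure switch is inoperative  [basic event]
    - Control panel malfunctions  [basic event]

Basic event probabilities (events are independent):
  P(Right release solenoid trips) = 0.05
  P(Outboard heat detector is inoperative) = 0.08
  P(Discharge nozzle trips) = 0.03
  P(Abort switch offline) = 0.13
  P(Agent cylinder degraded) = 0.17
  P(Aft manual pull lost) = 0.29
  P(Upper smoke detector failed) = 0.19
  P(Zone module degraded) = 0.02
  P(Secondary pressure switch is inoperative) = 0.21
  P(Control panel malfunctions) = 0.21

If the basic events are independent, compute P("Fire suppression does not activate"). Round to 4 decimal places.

P(Zone B inoperative) [OR] = 1 − (1−0.05) × (1−0.08) = 0.126000
P(Detection loop down) [OR] = 1 − (1−0.03) × (1−0.13) = 0.156100
P(Manual path inoperative) [AND] = 0.126000 × 0.156100 × 0.17 = 0.003344
P(Zone A fails) [OR] = 1 − (1−0.29) × (1−0.19) × (1−0.02) = 0.436402
P(Agent supply lost) [AND] = 0.003344 × 0.436402 = 0.001459
P(Release chain down) [AND] = 0.21 × 0.21 = 0.044100
P(Fire suppression does not activate) [OR] = 1 − (1−0.001459) × (1−0.044100) = 0.045495
Rounded to 4 decimal places: P(Fire suppression does not activate) ≈ 0.0455.

0.0455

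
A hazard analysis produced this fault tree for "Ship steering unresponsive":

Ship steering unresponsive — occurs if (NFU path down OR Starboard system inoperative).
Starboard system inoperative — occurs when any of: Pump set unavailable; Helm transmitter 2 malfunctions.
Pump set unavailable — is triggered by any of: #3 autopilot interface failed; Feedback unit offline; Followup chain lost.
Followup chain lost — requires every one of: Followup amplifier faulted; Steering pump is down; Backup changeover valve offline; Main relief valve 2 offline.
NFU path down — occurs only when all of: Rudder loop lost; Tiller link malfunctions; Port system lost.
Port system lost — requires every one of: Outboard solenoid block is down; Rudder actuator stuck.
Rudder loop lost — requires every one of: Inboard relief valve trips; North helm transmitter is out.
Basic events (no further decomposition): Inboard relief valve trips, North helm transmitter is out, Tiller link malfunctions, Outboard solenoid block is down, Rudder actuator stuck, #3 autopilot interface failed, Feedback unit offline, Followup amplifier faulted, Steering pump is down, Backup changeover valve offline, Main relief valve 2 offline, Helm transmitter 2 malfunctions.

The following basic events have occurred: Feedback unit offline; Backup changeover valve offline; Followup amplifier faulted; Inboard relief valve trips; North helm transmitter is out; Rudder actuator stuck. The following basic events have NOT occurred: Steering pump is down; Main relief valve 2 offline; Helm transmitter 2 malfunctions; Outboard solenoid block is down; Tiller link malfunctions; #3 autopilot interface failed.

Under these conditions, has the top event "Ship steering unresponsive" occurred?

Rudder loop lost [AND]: Inboard relief valve trips=occurs, North helm transmitter is out=occurs → all inputs occur → occurs.
Port system lost [AND]: Outboard solenoid block is down=not, Rudder actuator stuck=occurs → not all inputs occur → does not occur.
NFU path down [AND]: Rudder loop lost=occurs, Tiller link malfunctions=not, Port system lost=not → not all inputs occur → does not occur.
Followup chain lost [AND]: Followup amplifier faulted=occurs, Steering pump is down=not, Backup changeover valve offline=occurs, Main relief valve 2 offline=not → not all inputs occur → does not occur.
Pump set unavailable [OR]: #3 autopilot interface failed=not, Feedback unit offline=occurs, Followup chain lost=not → at least one input occurs → occurs.
Starboard system inoperative [OR]: Pump set unavailable=occurs, Helm transmitter 2 malfunctions=not → at least one input occurs → occurs.
Ship steering unresponsive [OR]: NFU path down=not, Starboard system inoperative=occurs → at least one input occurs → occurs.

Yes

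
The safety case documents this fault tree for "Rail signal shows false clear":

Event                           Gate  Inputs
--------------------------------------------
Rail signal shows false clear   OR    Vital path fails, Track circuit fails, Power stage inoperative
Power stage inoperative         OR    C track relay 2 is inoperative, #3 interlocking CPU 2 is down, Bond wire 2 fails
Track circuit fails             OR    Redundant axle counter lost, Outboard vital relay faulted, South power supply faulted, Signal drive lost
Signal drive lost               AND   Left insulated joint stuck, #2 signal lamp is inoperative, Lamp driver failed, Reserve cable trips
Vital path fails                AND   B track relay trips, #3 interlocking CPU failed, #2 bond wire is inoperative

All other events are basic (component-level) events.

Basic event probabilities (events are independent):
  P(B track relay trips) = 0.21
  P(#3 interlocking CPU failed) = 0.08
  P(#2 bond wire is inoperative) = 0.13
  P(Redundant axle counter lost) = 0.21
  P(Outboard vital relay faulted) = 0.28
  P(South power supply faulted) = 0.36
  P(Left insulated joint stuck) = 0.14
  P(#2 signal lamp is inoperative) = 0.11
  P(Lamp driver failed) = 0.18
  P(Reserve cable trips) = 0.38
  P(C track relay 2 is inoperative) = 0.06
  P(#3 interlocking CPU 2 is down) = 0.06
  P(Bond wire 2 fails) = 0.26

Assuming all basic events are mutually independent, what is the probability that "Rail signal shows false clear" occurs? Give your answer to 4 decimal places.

0.7627

P(Vital path fails) [AND] = 0.21 × 0.08 × 0.13 = 0.002184
P(Signal drive lost) [AND] = 0.14 × 0.11 × 0.18 × 0.38 = 0.001053
P(Track circuit fails) [OR] = 1 − (1−0.21) × (1−0.28) × (1−0.36) × (1−0.001053) = 0.636351
P(Power stage inoperative) [OR] = 1 − (1−0.06) × (1−0.06) × (1−0.26) = 0.346136
P(Rail signal shows false clear) [OR] = 1 − (1−0.002184) × (1−0.636351) × (1−0.346136) = 0.762742
Rounded to 4 decimal places: P(Rail signal shows false clear) ≈ 0.7627.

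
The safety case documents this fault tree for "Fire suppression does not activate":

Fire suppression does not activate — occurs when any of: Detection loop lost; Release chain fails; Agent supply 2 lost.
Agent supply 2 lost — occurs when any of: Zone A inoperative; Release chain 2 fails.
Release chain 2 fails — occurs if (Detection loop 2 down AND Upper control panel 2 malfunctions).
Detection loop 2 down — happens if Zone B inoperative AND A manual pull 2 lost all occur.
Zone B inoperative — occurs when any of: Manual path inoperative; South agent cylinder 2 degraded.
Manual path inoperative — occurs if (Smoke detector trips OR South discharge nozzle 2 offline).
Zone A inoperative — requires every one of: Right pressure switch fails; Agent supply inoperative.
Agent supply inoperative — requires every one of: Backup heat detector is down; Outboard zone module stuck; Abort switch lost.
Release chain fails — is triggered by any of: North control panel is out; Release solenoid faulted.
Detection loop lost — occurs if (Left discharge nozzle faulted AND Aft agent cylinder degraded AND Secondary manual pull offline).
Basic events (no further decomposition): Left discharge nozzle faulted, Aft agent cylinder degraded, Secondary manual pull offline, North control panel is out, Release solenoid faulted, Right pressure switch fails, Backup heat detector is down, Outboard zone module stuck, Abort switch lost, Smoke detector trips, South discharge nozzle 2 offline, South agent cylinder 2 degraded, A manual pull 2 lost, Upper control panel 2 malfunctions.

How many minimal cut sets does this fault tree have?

7

Detection loop lost [AND]: one cut set from each child combined → 1 × 1 × 1 = 1 cut set(s).
Release chain fails [OR]: union of children's cut sets → 2 cut set(s).
Agent supply inoperative [AND]: one cut set from each child combined → 1 × 1 × 1 = 1 cut set(s).
Zone A inoperative [AND]: one cut set from each child combined → 1 × 1 = 1 cut set(s).
Manual path inoperative [OR]: union of children's cut sets → 2 cut set(s).
Zone B inoperative [OR]: union of children's cut sets → 3 cut set(s).
Detection loop 2 down [AND]: one cut set from each child combined → 3 × 1 = 3 cut set(s).
Release chain 2 fails [AND]: one cut set from each child combined → 3 × 1 = 3 cut set(s).
Agent supply 2 lost [OR]: union of children's cut sets → 4 cut set(s).
Fire suppression does not activate [OR]: union of children's cut sets → 7 cut set(s).
Minimal cut sets: {Aft agent cylinder degraded, Left discharge nozzle faulted, Secondary manual pull offline}; {North control panel is out}; {Release solenoid faulted}; {Abort switch lost, Backup heat detector is down, Outboard zone module stuck, Right pressure switch fails}; {A manual pull 2 lost, Smoke detector trips, Upper control panel 2 malfunctions}; {A manual pull 2 lost, South discharge nozzle 2 offline, Upper control panel 2 malfunctions}; {A manual pull 2 lost, South agent cylinder 2 degraded, Upper control panel 2 malfunctions}.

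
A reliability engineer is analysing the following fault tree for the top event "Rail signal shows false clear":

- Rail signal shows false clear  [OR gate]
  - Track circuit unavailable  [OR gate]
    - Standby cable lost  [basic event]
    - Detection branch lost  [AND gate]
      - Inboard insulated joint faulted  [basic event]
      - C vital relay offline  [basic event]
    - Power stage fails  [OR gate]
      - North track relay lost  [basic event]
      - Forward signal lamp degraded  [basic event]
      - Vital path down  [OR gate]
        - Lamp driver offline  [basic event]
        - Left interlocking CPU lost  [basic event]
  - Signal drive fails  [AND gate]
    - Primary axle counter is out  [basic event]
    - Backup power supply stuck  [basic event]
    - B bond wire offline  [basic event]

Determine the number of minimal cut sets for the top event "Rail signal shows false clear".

Detection branch lost [AND]: one cut set from each child combined → 1 × 1 = 1 cut set(s).
Vital path down [OR]: union of children's cut sets → 2 cut set(s).
Power stage fails [OR]: union of children's cut sets → 4 cut set(s).
Track circuit unavailable [OR]: union of children's cut sets → 6 cut set(s).
Signal drive fails [AND]: one cut set from each child combined → 1 × 1 × 1 = 1 cut set(s).
Rail signal shows false clear [OR]: union of children's cut sets → 7 cut set(s).
Minimal cut sets: {Standby cable lost}; {C vital relay offline, Inboard insulated joint faulted}; {North track relay lost}; {Forward signal lamp degraded}; {Lamp driver offline}; {Left interlocking CPU lost}; {B bond wire offline, Backup power supply stuck, Primary axle counter is out}.

7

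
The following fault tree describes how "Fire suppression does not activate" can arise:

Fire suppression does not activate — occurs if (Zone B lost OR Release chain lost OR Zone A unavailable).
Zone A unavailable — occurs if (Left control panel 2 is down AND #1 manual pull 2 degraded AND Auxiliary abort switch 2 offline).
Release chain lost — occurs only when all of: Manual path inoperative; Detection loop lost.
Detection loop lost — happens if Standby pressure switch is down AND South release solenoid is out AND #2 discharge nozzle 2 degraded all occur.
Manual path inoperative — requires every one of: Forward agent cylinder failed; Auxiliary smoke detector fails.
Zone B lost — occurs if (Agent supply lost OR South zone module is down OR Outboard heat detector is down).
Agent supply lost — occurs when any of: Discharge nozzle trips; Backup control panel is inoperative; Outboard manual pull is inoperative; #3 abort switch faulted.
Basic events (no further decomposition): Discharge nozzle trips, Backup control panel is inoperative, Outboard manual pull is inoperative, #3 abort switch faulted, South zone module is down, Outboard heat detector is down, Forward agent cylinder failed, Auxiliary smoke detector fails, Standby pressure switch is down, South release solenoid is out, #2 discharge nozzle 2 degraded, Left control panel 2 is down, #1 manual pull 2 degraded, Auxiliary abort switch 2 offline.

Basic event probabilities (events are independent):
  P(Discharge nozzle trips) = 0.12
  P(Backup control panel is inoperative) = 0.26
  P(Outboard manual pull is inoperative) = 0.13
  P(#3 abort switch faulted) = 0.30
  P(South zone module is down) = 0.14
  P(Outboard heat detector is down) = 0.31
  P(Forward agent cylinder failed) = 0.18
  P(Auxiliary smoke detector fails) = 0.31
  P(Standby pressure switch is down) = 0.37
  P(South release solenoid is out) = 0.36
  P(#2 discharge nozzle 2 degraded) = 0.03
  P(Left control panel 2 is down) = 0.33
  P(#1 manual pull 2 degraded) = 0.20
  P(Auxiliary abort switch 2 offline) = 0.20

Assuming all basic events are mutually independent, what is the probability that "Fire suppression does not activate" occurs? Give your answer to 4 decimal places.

0.7678

P(Agent supply lost) [OR] = 1 − (1−0.12) × (1−0.26) × (1−0.13) × (1−0.30) = 0.603419
P(Zone B lost) [OR] = 1 − (1−0.603419) × (1−0.14) × (1−0.31) = 0.764669
P(Manual path inoperative) [AND] = 0.18 × 0.31 = 0.055800
P(Detection loop lost) [AND] = 0.37 × 0.36 × 0.03 = 0.003996
P(Release chain lost) [AND] = 0.055800 × 0.003996 = 0.000223
P(Zone A unavailable) [AND] = 0.33 × 0.20 × 0.20 = 0.013200
P(Fire suppression does not activate) [OR] = 1 − (1−0.764669) × (1−0.000223) × (1−0.013200) = 0.767827
Rounded to 4 decimal places: P(Fire suppression does not activate) ≈ 0.7678.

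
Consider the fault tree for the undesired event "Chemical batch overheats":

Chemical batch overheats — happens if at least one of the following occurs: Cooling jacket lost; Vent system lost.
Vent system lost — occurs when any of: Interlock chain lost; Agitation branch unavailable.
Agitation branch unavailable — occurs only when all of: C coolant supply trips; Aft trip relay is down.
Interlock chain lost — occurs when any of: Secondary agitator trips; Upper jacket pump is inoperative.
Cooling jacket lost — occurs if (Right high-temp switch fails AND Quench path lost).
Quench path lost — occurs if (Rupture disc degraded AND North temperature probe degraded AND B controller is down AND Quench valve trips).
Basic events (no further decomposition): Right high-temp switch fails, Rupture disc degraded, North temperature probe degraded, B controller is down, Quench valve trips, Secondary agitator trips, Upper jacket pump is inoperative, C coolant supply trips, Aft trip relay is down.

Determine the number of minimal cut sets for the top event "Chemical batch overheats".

4

Quench path lost [AND]: one cut set from each child combined → 1 × 1 × 1 × 1 = 1 cut set(s).
Cooling jacket lost [AND]: one cut set from each child combined → 1 × 1 = 1 cut set(s).
Interlock chain lost [OR]: union of children's cut sets → 2 cut set(s).
Agitation branch unavailable [AND]: one cut set from each child combined → 1 × 1 = 1 cut set(s).
Vent system lost [OR]: union of children's cut sets → 3 cut set(s).
Chemical batch overheats [OR]: union of children's cut sets → 4 cut set(s).
Minimal cut sets: {B controller is down, North temperature probe degraded, Quench valve trips, Right high-temp switch fails, Rupture disc degraded}; {Secondary agitator trips}; {Upper jacket pump is inoperative}; {Aft trip relay is down, C coolant supply trips}.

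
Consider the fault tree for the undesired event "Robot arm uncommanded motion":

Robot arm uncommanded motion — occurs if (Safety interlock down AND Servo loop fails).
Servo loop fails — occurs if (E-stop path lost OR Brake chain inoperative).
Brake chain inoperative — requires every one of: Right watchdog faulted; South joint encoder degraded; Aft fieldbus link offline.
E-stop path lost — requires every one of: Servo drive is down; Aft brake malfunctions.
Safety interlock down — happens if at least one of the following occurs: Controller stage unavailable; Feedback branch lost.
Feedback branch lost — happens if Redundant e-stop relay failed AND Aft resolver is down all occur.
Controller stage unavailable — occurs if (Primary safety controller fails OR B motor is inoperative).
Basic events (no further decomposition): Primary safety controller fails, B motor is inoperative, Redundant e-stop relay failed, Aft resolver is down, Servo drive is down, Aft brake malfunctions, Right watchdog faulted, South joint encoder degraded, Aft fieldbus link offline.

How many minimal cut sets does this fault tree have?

Controller stage unavailable [OR]: union of children's cut sets → 2 cut set(s).
Feedback branch lost [AND]: one cut set from each child combined → 1 × 1 = 1 cut set(s).
Safety interlock down [OR]: union of children's cut sets → 3 cut set(s).
E-stop path lost [AND]: one cut set from each child combined → 1 × 1 = 1 cut set(s).
Brake chain inoperative [AND]: one cut set from each child combined → 1 × 1 × 1 = 1 cut set(s).
Servo loop fails [OR]: union of children's cut sets → 2 cut set(s).
Robot arm uncommanded motion [AND]: one cut set from each child combined → 3 × 2 = 6 cut set(s).
Minimal cut sets: {Aft brake malfunctions, Primary safety controller fails, Servo drive is down}; {Aft fieldbus link offline, Primary safety controller fails, Right watchdog faulted, South joint encoder degraded}; {Aft brake malfunctions, B motor is inoperative, Servo drive is down}; {Aft fieldbus link offline, B motor is inoperative, Right watchdog faulted, South joint encoder degraded}; {Aft brake malfunctions, Aft resolver is down, Redundant e-stop relay failed, Servo drive is down}; {Aft fieldbus link offline, Aft resolver is down, Redundant e-stop relay failed, Right watchdog faulted, South joint encoder degraded}.

6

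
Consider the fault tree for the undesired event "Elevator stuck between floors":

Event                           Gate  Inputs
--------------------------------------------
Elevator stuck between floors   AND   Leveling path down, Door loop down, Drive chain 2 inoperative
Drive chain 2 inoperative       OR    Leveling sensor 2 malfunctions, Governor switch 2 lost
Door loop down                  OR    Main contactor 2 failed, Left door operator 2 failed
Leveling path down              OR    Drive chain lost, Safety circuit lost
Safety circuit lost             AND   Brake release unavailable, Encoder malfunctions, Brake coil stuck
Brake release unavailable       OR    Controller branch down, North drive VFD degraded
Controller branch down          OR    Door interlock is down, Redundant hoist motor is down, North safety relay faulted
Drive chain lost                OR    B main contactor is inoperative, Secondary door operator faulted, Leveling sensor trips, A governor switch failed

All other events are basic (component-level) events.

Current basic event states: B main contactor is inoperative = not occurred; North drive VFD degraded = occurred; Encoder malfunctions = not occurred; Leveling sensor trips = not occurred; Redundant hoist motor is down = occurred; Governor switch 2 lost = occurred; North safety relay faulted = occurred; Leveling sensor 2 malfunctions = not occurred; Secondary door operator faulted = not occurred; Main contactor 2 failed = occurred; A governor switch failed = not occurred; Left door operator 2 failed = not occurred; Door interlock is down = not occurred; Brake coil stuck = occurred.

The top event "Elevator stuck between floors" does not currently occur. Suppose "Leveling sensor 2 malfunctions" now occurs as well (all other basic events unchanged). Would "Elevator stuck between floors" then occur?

Counterfactual: set "Leveling sensor 2 malfunctions" to occurred.
Drive chain lost [OR]: B main contactor is inoperative=not, Secondary door operator faulted=not, Leveling sensor trips=not, A governor switch failed=not → no input occurs → does not occur.
Controller branch down [OR]: Door interlock is down=not, Redundant hoist motor is down=occurs, North safety relay faulted=occurs → at least one input occurs → occurs.
Brake release unavailable [OR]: Controller branch down=occurs, North drive VFD degraded=occurs → at least one input occurs → occurs.
Safety circuit lost [AND]: Brake release unavailable=occurs, Encoder malfunctions=not, Brake coil stuck=occurs → not all inputs occur → does not occur.
Leveling path down [OR]: Drive chain lost=not, Safety circuit lost=not → no input occurs → does not occur.
Door loop down [OR]: Main contactor 2 failed=occurs, Left door operator 2 failed=not → at least one input occurs → occurs.
Drive chain 2 inoperative [OR]: Leveling sensor 2 malfunctions=occurs, Governor switch 2 lost=occurs → at least one input occurs → occurs.
Elevator stuck between floors [AND]: Leveling path down=not, Door loop down=occurs, Drive chain 2 inoperative=occurs → not all inputs occur → does not occur.

No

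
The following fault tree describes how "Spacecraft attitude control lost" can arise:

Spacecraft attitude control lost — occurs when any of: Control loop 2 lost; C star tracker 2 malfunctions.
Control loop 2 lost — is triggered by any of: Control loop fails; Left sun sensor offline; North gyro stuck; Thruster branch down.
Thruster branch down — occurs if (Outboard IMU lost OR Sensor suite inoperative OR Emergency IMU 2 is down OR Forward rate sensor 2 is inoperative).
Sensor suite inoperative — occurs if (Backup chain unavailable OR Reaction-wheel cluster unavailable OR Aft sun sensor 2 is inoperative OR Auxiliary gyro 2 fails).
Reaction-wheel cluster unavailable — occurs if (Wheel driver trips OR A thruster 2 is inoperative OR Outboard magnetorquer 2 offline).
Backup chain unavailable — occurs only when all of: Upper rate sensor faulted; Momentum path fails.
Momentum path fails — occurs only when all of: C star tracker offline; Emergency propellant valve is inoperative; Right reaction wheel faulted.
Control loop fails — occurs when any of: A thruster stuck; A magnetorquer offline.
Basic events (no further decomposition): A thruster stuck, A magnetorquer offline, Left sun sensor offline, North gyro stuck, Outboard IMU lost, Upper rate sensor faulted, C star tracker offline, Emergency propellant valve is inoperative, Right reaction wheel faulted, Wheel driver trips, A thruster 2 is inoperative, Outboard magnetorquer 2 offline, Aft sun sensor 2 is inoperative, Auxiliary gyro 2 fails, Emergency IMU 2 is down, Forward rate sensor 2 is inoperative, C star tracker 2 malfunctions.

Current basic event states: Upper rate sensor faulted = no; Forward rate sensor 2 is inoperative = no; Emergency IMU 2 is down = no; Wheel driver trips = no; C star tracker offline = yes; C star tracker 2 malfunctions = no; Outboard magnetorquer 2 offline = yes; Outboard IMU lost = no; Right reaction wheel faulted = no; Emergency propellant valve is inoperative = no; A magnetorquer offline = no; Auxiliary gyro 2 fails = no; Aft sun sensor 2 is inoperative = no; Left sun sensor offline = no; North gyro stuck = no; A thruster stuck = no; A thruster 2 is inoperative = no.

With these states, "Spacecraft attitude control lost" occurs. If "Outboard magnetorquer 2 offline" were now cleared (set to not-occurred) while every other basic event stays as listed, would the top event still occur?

Counterfactual: set "Outboard magnetorquer 2 offline" to not occurred.
Control loop fails [OR]: A thruster stuck=not, A magnetorquer offline=not → no input occurs → does not occur.
Momentum path fails [AND]: C star tracker offline=occurs, Emergency propellant valve is inoperative=not, Right reaction wheel faulted=not → not all inputs occur → does not occur.
Backup chain unavailable [AND]: Upper rate sensor faulted=not, Momentum path fails=not → not all inputs occur → does not occur.
Reaction-wheel cluster unavailable [OR]: Wheel driver trips=not, A thruster 2 is inoperative=not, Outboard magnetorquer 2 offline=not → no input occurs → does not occur.
Sensor suite inoperative [OR]: Backup chain unavailable=not, Reaction-wheel cluster unavailable=not, Aft sun sensor 2 is inoperative=not, Auxiliary gyro 2 fails=not → no input occurs → does not occur.
Thruster branch down [OR]: Outboard IMU lost=not, Sensor suite inoperative=not, Emergency IMU 2 is down=not, Forward rate sensor 2 is inoperative=not → no input occurs → does not occur.
Control loop 2 lost [OR]: Control loop fails=not, Left sun sensor offline=not, North gyro stuck=not, Thruster branch down=not → no input occurs → does not occur.
Spacecraft attitude control lost [OR]: Control loop 2 lost=not, C star tracker 2 malfunctions=not → no input occurs → does not occur.

No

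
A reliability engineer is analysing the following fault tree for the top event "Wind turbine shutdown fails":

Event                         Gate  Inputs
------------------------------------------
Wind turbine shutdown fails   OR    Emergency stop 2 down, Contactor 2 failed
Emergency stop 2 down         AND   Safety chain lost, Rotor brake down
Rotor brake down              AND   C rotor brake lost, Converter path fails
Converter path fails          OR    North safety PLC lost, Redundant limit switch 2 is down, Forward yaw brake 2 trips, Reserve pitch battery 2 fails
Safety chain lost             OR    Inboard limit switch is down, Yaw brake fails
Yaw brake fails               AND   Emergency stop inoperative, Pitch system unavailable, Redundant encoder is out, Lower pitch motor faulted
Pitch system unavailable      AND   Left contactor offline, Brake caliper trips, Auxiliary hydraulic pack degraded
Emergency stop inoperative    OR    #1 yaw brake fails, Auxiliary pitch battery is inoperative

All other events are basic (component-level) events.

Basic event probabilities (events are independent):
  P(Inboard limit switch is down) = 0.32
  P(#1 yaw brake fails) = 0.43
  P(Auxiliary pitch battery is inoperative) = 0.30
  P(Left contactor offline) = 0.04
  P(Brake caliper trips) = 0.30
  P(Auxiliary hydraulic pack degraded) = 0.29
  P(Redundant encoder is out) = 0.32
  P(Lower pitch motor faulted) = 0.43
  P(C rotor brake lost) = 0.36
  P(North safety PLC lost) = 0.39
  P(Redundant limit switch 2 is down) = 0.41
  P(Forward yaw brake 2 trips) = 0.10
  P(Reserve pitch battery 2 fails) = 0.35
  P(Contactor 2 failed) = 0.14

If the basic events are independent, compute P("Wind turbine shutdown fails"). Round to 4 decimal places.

0.2183

P(Emergency stop inoperative) [OR] = 1 − (1−0.43) × (1−0.30) = 0.601000
P(Pitch system unavailable) [AND] = 0.04 × 0.30 × 0.29 = 0.003480
P(Yaw brake fails) [AND] = 0.601000 × 0.003480 × 0.32 × 0.43 = 0.000288
P(Safety chain lost) [OR] = 1 − (1−0.32) × (1−0.000288) = 0.320196
P(Converter path fails) [OR] = 1 − (1−0.39) × (1−0.41) × (1−0.10) × (1−0.35) = 0.789459
P(Rotor brake down) [AND] = 0.36 × 0.789459 = 0.284205
P(Emergency stop 2 down) [AND] = 0.320196 × 0.284205 = 0.091001
P(Wind turbine shutdown fails) [OR] = 1 − (1−0.091001) × (1−0.14) = 0.218261
Rounded to 4 decimal places: P(Wind turbine shutdown fails) ≈ 0.2183.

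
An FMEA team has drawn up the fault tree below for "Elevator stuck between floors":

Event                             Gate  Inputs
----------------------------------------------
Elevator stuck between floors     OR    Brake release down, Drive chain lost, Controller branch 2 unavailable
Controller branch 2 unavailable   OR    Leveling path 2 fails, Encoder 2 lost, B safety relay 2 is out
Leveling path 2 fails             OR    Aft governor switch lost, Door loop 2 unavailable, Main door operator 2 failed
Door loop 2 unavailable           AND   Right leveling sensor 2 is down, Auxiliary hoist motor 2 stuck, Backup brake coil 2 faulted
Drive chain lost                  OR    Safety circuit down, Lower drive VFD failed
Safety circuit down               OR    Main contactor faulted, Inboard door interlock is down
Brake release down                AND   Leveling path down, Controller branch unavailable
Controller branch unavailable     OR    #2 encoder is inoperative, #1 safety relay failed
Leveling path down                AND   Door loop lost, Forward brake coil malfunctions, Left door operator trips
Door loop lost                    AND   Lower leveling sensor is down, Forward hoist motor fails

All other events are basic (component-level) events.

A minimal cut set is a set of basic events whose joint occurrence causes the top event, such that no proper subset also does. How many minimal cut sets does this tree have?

10

Door loop lost [AND]: one cut set from each child combined → 1 × 1 = 1 cut set(s).
Leveling path down [AND]: one cut set from each child combined → 1 × 1 × 1 = 1 cut set(s).
Controller branch unavailable [OR]: union of children's cut sets → 2 cut set(s).
Brake release down [AND]: one cut set from each child combined → 1 × 2 = 2 cut set(s).
Safety circuit down [OR]: union of children's cut sets → 2 cut set(s).
Drive chain lost [OR]: union of children's cut sets → 3 cut set(s).
Door loop 2 unavailable [AND]: one cut set from each child combined → 1 × 1 × 1 = 1 cut set(s).
Leveling path 2 fails [OR]: union of children's cut sets → 3 cut set(s).
Controller branch 2 unavailable [OR]: union of children's cut sets → 5 cut set(s).
Elevator stuck between floors [OR]: union of children's cut sets → 10 cut set(s).
Minimal cut sets: {#2 encoder is inoperative, Forward brake coil malfunctions, Forward hoist motor fails, Left door operator trips, Lower leveling sensor is down}; {#1 safety relay failed, Forward brake coil malfunctions, Forward hoist motor fails, Left door operator trips, Lower leveling sensor is down}; {Main contactor faulted}; {Inboard door interlock is down}; {Lower drive VFD failed}; {Aft governor switch lost}; {Auxiliary hoist motor 2 stuck, Backup brake coil 2 faulted, Right leveling sensor 2 is down}; {Main door operator 2 failed}; {Encoder 2 lost}; {B safety relay 2 is out}.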